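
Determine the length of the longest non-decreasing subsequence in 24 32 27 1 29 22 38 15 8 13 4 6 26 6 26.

5

Let dp[i] be the longest non-decreasing subsequence ending at position i. Then dp = [1, 2, 2, 1, 3, 2, 4, 2, 2, 3, 2, 3, 4, 4, 5].
The maximum is 5; one witness is 1, 8, 13, 26, 26 at positions 4,9,10,13,15.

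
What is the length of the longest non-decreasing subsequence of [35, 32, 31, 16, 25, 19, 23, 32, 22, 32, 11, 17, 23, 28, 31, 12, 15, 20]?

Scanning left to right, the best length ending at each element is: 35→1, 32→1, 31→1, 16→1, 25→2, 19→2, 23→3, 32→4, 22→3, 32→5, 11→1, 17→2, 23→4, 28→5, 31→6, 12→2, 15→3, 20→4.
So the longest non-decreasing subsequence has length 6, e.g. 16, 19, 23, 23, 28, 31.

6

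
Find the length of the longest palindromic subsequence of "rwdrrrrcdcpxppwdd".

8

One longest palindromic subsequence is wdrrrrdw (positions 2,3,4,5,6,7,9,15); it reads the same forward and backward, and the interval DP gives dp[1][17] = 8.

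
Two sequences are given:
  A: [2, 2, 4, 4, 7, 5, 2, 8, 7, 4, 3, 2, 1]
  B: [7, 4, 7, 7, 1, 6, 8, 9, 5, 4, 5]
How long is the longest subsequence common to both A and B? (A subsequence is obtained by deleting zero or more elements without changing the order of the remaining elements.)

4

A longest common subsequence is 4, 7, 5, 4 (length 4); the LCS DP confirms no longer common subsequence exists.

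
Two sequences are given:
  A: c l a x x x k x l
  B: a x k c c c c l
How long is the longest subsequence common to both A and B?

A longest common subsequence is axkl (length 4); the LCS DP confirms no longer common subsequence exists.

4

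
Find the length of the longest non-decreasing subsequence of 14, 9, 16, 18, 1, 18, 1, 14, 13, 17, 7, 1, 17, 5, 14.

5

Let dp[i] be the longest non-decreasing subsequence ending at position i. Then dp = [1, 1, 2, 3, 1, 4, 2, 3, 3, 4, 3, 3, 5, 4, 5].
The maximum is 5; one witness is 1, 1, 14, 17, 17 at positions 5,7,8,10,13.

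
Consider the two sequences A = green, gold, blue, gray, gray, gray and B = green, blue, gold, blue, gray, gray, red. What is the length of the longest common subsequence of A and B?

5

Backtracking the LCS table gives one alignment: green (A1,B1) → gold (A2,B3) → blue (A3,B4) → gray (A4,B5) → gray (A5,B6).
So the longest common subsequence has length 5.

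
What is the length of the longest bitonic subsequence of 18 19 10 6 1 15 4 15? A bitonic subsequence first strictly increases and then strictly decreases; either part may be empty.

One longest bitonic subsequence is 18, 19, 10, 6, 4 (positions 1,2,3,4,7): it rises to 19 then falls. Length 5 is optimal.

5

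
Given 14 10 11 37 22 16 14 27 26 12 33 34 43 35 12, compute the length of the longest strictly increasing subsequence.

7

One longest increasing subsequence is 10, 11, 22, 27, 33, 34, 43 (positions 2,3,5,8,11,12,13), of length 7; no longer one exists.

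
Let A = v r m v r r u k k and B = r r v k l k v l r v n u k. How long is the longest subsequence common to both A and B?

5

A longest common subsequence is vrvuk (length 5); the LCS DP confirms no longer common subsequence exists.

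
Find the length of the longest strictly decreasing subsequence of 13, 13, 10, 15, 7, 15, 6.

4

Let dp[i] be the longest decreasing subsequence ending at position i. Then dp = [1, 1, 2, 1, 3, 1, 4].
The maximum is 4; one witness is 13, 10, 7, 6 at positions 1,3,5,7.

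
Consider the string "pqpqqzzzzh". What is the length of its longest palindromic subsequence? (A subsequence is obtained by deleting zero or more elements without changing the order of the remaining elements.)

4

One longest palindromic subsequence is zzzz (positions 6,7,8,9); it reads the same forward and backward, and the interval DP gives dp[1][10] = 4.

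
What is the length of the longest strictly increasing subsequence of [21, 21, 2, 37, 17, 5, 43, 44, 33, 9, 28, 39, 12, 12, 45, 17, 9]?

6

Let dp[i] be the longest increasing subsequence ending at position i. Then dp = [1, 1, 1, 2, 2, 2, 3, 4, 3, 3, 4, 5, 4, 4, 6, 5, 3].
The maximum is 6; one witness is 2, 5, 9, 28, 39, 45 at positions 3,6,10,11,12,15.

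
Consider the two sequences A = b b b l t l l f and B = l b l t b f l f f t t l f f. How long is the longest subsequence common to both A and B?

A longest common subsequence is bbltlf (length 6); the LCS DP confirms no longer common subsequence exists.

6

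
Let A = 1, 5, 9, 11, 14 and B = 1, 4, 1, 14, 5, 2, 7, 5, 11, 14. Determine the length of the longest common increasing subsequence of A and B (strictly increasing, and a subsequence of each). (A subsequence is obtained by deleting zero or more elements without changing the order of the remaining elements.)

4

For each value that appears in both, track the longest common increasing run ending there.
The best achievable length is 4; one witness is 1, 5, 11, 14 (A-positions 1,2,4,5, B-positions 1,5,9,10).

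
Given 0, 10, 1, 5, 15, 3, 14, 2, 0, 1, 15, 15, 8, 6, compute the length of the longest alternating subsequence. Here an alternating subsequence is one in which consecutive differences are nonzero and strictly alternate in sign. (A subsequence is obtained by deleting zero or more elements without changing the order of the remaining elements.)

A longest alternating subsequence is 0, 10, 1, 5, 3, 14, 2, 15, 8 (positions 1,2,3,4,6,7,8,11,13); its 8 consecutive differences strictly alternate in sign, and length 9 is optimal.

9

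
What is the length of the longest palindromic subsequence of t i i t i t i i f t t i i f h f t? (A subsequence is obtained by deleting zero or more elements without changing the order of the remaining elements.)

One longest palindromic subsequence is tiittiittiit (positions 1,2,3,4,6,7,8,10,11,12,13,17); it reads the same forward and backward, and the interval DP gives dp[1][17] = 12.

12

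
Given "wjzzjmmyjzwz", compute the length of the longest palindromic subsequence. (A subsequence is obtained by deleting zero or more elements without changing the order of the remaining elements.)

8

Using dp[i][j] = 2 + dp[i+1][j−1] if the ends match, else max(dp[i+1][j], dp[i][j−1]):
dp[1][12] = 8. A witness is zzjmmjzz at positions 3,4,5,6,7,9,10,12.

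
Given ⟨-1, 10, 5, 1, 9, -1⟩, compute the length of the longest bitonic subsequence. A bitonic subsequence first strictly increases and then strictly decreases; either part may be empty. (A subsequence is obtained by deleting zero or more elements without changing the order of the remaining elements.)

One longest bitonic subsequence is -1, 10, 5, 1, -1 (positions 1,2,3,4,6): it rises to 10 then falls. Length 5 is optimal.

5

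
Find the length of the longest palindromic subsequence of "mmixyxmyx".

Using dp[i][j] = 2 + dp[i+1][j−1] if the ends match, else max(dp[i+1][j], dp[i][j−1]):
dp[1][9] = 5. A witness is xymyx at positions 4,5,7,8,9.

5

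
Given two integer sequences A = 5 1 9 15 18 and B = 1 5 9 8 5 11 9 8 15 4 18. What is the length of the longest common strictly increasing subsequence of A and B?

For each value that appears in both, track the longest common increasing run ending there.
The best achievable length is 4; one witness is 1, 9, 15, 18 (A-positions 2,3,4,5, B-positions 1,3,9,11).

4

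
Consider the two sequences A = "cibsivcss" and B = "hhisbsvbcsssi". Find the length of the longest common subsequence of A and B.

Backtracking the LCS table gives one alignment: i (A2,B3) → b (A3,B5) → s (A4,B6) → v (A6,B7) → c (A7,B9) → s (A8,B11) → s (A9,B12).
So the longest common subsequence has length 7.

7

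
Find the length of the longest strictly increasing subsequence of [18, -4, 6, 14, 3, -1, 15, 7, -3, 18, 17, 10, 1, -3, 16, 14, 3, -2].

One longest increasing subsequence is -4, 6, 14, 15, 18 (positions 2,3,4,7,10), of length 5; no longer one exists.

5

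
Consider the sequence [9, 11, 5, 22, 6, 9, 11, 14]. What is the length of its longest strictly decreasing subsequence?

One longest decreasing subsequence is 9, 5 (positions 1,3), of length 2; no longer one exists.

2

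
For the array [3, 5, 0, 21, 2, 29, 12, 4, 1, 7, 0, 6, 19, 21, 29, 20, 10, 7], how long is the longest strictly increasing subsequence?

7

Let dp[i] be the longest increasing subsequence ending at position i. Then dp = [1, 2, 1, 3, 2, 4, 3, 3, 2, 4, 1, 4, 5, 6, 7, 6, 5, 5].
The maximum is 7; one witness is 0, 2, 4, 7, 19, 21, 29 at positions 3,5,8,10,13,14,15.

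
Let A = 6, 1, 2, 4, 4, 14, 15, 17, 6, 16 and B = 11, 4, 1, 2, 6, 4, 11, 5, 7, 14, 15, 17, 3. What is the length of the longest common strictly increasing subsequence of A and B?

For each value that appears in both, track the longest common increasing run ending there.
The best achievable length is 6; one witness is 1, 2, 4, 14, 15, 17 (A-positions 2,3,4,6,7,8, B-positions 3,4,6,10,11,12).

6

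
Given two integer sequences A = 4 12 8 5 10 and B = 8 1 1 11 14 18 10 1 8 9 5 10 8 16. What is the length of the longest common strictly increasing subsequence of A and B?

2

For each value that appears in both, track the longest common increasing run ending there.
The best achievable length is 2; one witness is 8, 10 (A-positions 3,5, B-positions 1,7).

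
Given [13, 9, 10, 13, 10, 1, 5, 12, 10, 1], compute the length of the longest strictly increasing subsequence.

Let dp[i] be the longest increasing subsequence ending at position i. Then dp = [1, 1, 2, 3, 2, 1, 2, 3, 3, 1].
The maximum is 3; one witness is 9, 10, 13 at positions 2,3,4.

3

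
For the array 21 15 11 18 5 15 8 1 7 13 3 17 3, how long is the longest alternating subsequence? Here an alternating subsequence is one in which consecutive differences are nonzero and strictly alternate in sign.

10

A longest alternating subsequence is 21, 15, 18, 5, 15, 1, 7, 3, 17, 3 (positions 1,2,4,5,6,8,9,11,12,13); its 9 consecutive differences strictly alternate in sign, and length 10 is optimal.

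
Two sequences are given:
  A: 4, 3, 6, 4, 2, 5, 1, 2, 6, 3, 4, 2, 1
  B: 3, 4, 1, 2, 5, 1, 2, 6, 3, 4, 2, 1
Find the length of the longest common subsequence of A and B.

Backtracking the LCS table gives one alignment: 3 (A2,B1) → 4 (A4,B2) → 2 (A5,B4) → 5 (A6,B5) → 1 (A7,B6) → 2 (A8,B7) → 6 (A9,B8) → 3 (A10,B9) → 4 (A11,B10) → 2 (A12,B11) → 1 (A13,B12).
So the longest common subsequence has length 11.

11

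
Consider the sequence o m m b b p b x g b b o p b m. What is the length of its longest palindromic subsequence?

One longest palindromic subsequence is mbpbbbpbm (positions 2,4,6,7,10,11,13,14,15); it reads the same forward and backward, and the interval DP gives dp[1][15] = 9.

9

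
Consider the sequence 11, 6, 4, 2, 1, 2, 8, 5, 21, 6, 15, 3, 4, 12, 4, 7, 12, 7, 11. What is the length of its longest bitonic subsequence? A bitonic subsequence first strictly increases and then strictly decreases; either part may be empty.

7

Let inc[i] be the LIS ending at i and dec[i] the longest strictly decreasing subsequence starting at i. inc = [1, 1, 1, 1, 1, 2, 3, 3, 4, 4, 5, 3, 4, 5, 4, 5, 6, 5, 6], dec = [5, 4, 3, 2, 1, 1, 3, 2, 4, 2, 3, 1, 1, 2, 1, 1, 2, 1, 1].
max_i inc[i]+dec[i]−1 = 7, with one witness 1, 2, 8, 21, 15, 12, 11.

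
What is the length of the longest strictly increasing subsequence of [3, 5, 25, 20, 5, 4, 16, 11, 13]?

4

One longest increasing subsequence is 3, 5, 11, 13 (positions 1,2,8,9), of length 4; no longer one exists.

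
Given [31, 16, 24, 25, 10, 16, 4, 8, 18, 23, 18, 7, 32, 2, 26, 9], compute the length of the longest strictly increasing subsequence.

5

Let dp[i] be the longest increasing subsequence ending at position i. Then dp = [1, 1, 2, 3, 1, 2, 1, 2, 3, 4, 3, 2, 5, 1, 5, 3].
The maximum is 5; one witness is 10, 16, 18, 23, 32 at positions 5,6,9,10,13.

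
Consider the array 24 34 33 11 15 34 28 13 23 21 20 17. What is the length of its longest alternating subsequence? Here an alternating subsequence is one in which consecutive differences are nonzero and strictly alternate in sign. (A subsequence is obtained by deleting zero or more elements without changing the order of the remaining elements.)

7

Track the best alternating length ending on an up-step vs a down-step at each position: up/down = 1/1, 2/1, 2/3, 1/3, 4/3, 4/1, 4/5, 4/5, 6/5, 6/7, 6/7, 6/7.
The maximum over both is 7; one such subsequence is 24, 34, 11, 15, 13, 23, 21.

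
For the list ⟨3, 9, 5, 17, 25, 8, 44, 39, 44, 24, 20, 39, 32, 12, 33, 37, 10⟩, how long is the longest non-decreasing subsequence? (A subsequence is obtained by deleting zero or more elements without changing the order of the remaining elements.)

Scanning left to right, the best length ending at each element is: 3→1, 9→2, 5→2, 17→3, 25→4, 8→3, 44→5, 39→5, 44→6, 24→4, 20→4, 39→6, 32→5, 12→4, 33→6, 37→7, 10→4.
So the longest non-decreasing subsequence has length 7, e.g. 3, 9, 17, 25, 32, 33, 37.

7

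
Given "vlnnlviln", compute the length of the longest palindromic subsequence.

One longest palindromic subsequence is vlnnlv (positions 1,2,3,4,5,6); it reads the same forward and backward, and the interval DP gives dp[1][9] = 6.

6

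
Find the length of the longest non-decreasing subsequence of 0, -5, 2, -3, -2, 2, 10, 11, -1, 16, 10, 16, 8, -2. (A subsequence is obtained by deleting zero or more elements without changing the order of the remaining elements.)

8

Scanning left to right, the best length ending at each element is: 0→1, -5→1, 2→2, -3→2, -2→3, 2→4, 10→5, 11→6, -1→4, 16→7, 10→6, 16→8, 8→5, -2→4.
So the longest non-decreasing subsequence has length 8, e.g. -5, -3, -2, 2, 10, 11, 16, 16.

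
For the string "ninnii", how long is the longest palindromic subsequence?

Using dp[i][j] = 2 + dp[i+1][j−1] if the ends match, else max(dp[i+1][j], dp[i][j−1]):
dp[1][6] = 4. A witness is inni at positions 2,3,4,6.

4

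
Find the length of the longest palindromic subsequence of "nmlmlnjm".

5

One longest palindromic subsequence is mlmlm (positions 2,3,4,5,8); it reads the same forward and backward, and the interval DP gives dp[1][8] = 5.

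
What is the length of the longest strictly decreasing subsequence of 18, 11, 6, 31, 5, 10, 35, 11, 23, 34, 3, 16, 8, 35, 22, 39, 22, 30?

5

Let dp[i] be the longest decreasing subsequence ending at position i. Then dp = [1, 2, 3, 1, 4, 3, 1, 2, 2, 2, 5, 3, 4, 1, 3, 1, 3, 3].
The maximum is 5; one witness is 18, 11, 6, 5, 3 at positions 1,2,3,5,11.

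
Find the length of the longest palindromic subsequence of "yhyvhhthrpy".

6

Using dp[i][j] = 2 + dp[i+1][j−1] if the ends match, else max(dp[i+1][j], dp[i][j−1]):
dp[1][11] = 6. A witness is yhhhhy at positions 1,2,5,6,8,11.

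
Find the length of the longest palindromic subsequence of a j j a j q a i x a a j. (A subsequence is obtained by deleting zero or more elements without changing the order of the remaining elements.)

7

One longest palindromic subsequence is jaaxaaj (positions 2,4,7,9,10,11,12); it reads the same forward and backward, and the interval DP gives dp[1][12] = 7.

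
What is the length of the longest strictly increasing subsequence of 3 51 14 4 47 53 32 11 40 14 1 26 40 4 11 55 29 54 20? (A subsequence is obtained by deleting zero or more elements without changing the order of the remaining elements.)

Let dp[i] be the longest increasing subsequence ending at position i. Then dp = [1, 2, 2, 2, 3, 4, 3, 3, 4, 4, 1, 5, 6, 2, 3, 7, 6, 7, 5].
The maximum is 7; one witness is 3, 4, 11, 14, 26, 40, 55 at positions 1,4,8,10,12,13,16.

7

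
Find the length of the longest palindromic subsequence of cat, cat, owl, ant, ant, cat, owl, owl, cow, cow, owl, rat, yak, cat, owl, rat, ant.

One longest palindromic subsequence is ant owl owl cow cow owl owl ant (positions 4,7,8,9,10,11,15,17); it reads the same forward and backward, and the interval DP gives dp[1][17] = 8.

8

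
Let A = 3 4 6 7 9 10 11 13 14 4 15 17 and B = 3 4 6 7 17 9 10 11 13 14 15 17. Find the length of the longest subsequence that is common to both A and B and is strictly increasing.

11

For each value that appears in both, track the longest common increasing run ending there.
The best achievable length is 11; one witness is 3, 4, 6, 7, 9, 10, 11, 13, 14, 15, 17 (A-positions 1,2,3,4,5,6,7,8,9,11,12, B-positions 1,2,3,4,6,7,8,9,10,11,12).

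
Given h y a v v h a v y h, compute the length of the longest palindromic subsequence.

8

One longest palindromic subsequence is hyavvayh (positions 1,2,3,4,5,7,9,10); it reads the same forward and backward, and the interval DP gives dp[1][10] = 8.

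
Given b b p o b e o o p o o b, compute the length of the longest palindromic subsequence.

7

Using dp[i][j] = 2 + dp[i+1][j−1] if the ends match, else max(dp[i+1][j], dp[i][j−1]):
dp[1][12] = 7. A witness is boopoob at positions 1,4,7,9,10,11,12.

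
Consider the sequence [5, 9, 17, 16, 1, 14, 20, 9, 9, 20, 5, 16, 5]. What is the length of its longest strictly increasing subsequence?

4

Let dp[i] be the longest increasing subsequence ending at position i. Then dp = [1, 2, 3, 3, 1, 3, 4, 2, 2, 4, 2, 4, 2].
The maximum is 4; one witness is 5, 9, 17, 20 at positions 1,2,3,7.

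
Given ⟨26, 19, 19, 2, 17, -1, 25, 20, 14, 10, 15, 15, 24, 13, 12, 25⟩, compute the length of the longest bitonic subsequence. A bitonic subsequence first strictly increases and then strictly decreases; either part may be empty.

7

Let inc[i] be the LIS ending at i and dec[i] the longest strictly decreasing subsequence starting at i. inc = [1, 1, 1, 1, 2, 1, 3, 3, 2, 2, 3, 3, 4, 3, 3, 5], dec = [6, 5, 5, 2, 4, 1, 5, 4, 3, 1, 3, 3, 3, 2, 1, 1].
max_i inc[i]+dec[i]−1 = 7, with one witness 2, 17, 25, 20, 15, 13, 12.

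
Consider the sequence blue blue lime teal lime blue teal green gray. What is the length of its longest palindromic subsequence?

5

One longest palindromic subsequence is blue lime teal lime blue (positions 2,3,4,5,6); it reads the same forward and backward, and the interval DP gives dp[1][9] = 5.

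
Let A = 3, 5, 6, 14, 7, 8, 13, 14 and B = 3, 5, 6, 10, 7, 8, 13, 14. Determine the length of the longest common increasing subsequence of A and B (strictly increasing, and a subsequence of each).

A longest common strictly increasing subsequence is 3, 5, 6, 7, 8, 13, 14 (length 7); it appears in order in both A and B, and no longer such subsequence exists.

7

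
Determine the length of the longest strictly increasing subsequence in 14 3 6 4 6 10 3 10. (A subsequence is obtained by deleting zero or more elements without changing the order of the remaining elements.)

Scanning left to right, the best length ending at each element is: 14→1, 3→1, 6→2, 4→2, 6→3, 10→4, 3→1, 10→4.
So the longest increasing subsequence has length 4, e.g. 3, 4, 6, 10.

4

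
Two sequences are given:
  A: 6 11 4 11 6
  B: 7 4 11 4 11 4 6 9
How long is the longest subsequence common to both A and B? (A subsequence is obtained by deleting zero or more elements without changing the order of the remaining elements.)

4

A longest common subsequence is 11, 4, 11, 6 (length 4); the LCS DP confirms no longer common subsequence exists.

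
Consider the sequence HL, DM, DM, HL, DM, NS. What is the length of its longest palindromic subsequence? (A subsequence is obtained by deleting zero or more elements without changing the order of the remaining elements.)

4

One longest palindromic subsequence is HL DM DM HL (positions 1,2,3,4); it reads the same forward and backward, and the interval DP gives dp[1][6] = 4.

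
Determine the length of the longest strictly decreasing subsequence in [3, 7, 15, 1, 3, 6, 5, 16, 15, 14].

Let dp[i] be the longest decreasing subsequence ending at position i. Then dp = [1, 1, 1, 2, 2, 2, 3, 1, 2, 3].
The maximum is 3; one witness is 7, 6, 5 at positions 2,6,7.

3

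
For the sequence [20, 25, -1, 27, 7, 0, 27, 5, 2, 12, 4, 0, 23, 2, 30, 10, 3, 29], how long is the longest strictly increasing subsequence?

6

Let dp[i] be the longest increasing subsequence ending at position i. Then dp = [1, 2, 1, 3, 2, 2, 3, 3, 3, 4, 4, 2, 5, 3, 6, 5, 4, 6].
The maximum is 6; one witness is -1, 0, 5, 12, 23, 30 at positions 3,6,8,10,13,15.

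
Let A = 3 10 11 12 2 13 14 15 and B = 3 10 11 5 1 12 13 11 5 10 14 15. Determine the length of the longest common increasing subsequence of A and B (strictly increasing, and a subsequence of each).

For each value that appears in both, track the longest common increasing run ending there.
The best achievable length is 7; one witness is 3, 10, 11, 12, 13, 14, 15 (A-positions 1,2,3,4,6,7,8, B-positions 1,2,3,6,7,11,12).

7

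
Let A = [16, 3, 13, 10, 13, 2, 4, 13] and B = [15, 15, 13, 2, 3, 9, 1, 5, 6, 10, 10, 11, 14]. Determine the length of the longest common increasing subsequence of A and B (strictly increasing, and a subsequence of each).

2

For each value that appears in both, track the longest common increasing run ending there.
The best achievable length is 2; one witness is 3, 10 (A-positions 2,4, B-positions 5,10).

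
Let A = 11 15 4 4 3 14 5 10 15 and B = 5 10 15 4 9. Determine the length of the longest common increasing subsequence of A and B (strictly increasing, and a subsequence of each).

For each value that appears in both, track the longest common increasing run ending there.
The best achievable length is 3; one witness is 5, 10, 15 (A-positions 7,8,9, B-positions 1,2,3).

3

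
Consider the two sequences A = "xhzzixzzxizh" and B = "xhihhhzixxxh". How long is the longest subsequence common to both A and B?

Backtracking the LCS table gives one alignment: x (A1,B1) → h (A2,B6) → z (A4,B7) → i (A5,B8) → x (A6,B10) → x (A9,B11) → h (A12,B12).
So the longest common subsequence has length 7.

7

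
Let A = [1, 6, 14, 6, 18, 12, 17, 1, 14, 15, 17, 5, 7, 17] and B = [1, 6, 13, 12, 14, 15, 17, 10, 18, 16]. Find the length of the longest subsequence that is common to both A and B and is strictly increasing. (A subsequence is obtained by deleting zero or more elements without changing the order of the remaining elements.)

6

For each value that appears in both, track the longest common increasing run ending there.
The best achievable length is 6; one witness is 1, 6, 12, 14, 15, 17 (A-positions 1,2,6,9,10,11, B-positions 1,2,4,5,6,7).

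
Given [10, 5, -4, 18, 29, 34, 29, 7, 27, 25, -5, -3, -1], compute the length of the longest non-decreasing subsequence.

Let dp[i] be the longest non-decreasing subsequence ending at position i. Then dp = [1, 1, 1, 2, 3, 4, 4, 2, 3, 3, 1, 2, 3].
The maximum is 4; one witness is 10, 18, 29, 34 at positions 1,4,5,6.

4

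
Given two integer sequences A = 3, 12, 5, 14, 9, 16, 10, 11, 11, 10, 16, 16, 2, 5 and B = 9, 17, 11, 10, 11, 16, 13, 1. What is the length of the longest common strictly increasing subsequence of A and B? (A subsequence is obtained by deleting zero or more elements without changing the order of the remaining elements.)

A longest common strictly increasing subsequence is 9, 10, 11, 16 (length 4); it appears in order in both A and B, and no longer such subsequence exists.

4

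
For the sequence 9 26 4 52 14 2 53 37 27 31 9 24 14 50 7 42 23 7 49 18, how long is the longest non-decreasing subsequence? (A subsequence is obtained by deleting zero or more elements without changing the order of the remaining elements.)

Let dp[i] be the longest non-decreasing subsequence ending at position i. Then dp = [1, 2, 1, 3, 2, 1, 4, 3, 3, 4, 2, 3, 3, 5, 2, 5, 4, 3, 6, 4].
The maximum is 6; one witness is 9, 26, 27, 31, 42, 49 at positions 1,2,9,10,16,19.

6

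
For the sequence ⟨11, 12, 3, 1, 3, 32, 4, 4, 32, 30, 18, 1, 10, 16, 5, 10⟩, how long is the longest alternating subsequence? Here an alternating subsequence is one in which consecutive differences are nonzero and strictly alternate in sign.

Track the best alternating length ending on an up-step vs a down-step at each position: up/down = 1/1, 2/1, 1/3, 1/3, 4/3, 4/1, 4/5, 4/5, 6/1, 6/7, 6/7, 1/7, 8/7, 8/7, 8/9, 10/9.
The maximum over both is 10; one such subsequence is 11, 12, 3, 32, 4, 32, 1, 10, 5, 10.

10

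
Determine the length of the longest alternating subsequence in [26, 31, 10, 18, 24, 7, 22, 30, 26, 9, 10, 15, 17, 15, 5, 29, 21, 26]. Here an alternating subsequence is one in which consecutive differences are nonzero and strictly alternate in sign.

Track the best alternating length ending on an up-step vs a down-step at each position: up/down = 1/1, 2/1, 1/3, 4/3, 4/3, 1/5, 6/5, 6/3, 6/7, 6/7, 8/7, 8/7, 8/7, 8/9, 1/9, 10/7, 10/11, 12/11.
The maximum over both is 12; one such subsequence is 26, 31, 10, 18, 7, 22, 9, 17, 15, 29, 21, 26.

12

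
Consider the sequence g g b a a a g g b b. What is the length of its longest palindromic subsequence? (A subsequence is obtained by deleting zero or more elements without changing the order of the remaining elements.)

7

One longest palindromic subsequence is ggaaagg (positions 1,2,4,5,6,7,8); it reads the same forward and backward, and the interval DP gives dp[1][10] = 7.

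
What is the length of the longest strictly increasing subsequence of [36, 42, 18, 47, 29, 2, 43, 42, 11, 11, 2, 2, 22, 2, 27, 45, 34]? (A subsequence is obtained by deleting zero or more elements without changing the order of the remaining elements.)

5

Let dp[i] be the longest increasing subsequence ending at position i. Then dp = [1, 2, 1, 3, 2, 1, 3, 3, 2, 2, 1, 1, 3, 1, 4, 5, 5].
The maximum is 5; one witness is 2, 11, 22, 27, 45 at positions 6,9,13,15,16.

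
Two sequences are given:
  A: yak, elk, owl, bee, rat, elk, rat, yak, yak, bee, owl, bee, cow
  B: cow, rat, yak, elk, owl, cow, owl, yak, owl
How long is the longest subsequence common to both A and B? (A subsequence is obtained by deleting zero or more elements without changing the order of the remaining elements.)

A longest common subsequence is yak, elk, owl, yak, owl (length 5); the LCS DP confirms no longer common subsequence exists.

5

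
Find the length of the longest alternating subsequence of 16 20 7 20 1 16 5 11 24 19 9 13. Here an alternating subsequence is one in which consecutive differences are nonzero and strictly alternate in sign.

A longest alternating subsequence is 16, 20, 7, 20, 1, 16, 5, 11, 9, 13 (positions 1,2,3,4,5,6,7,8,11,12); its 9 consecutive differences strictly alternate in sign, and length 10 is optimal.

10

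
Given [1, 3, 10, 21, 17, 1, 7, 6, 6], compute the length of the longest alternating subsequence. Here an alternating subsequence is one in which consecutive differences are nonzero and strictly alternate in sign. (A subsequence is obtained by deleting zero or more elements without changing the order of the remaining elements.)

5

A longest alternating subsequence is 1, 3, 1, 7, 6 (positions 1,2,6,7,8); its 4 consecutive differences strictly alternate in sign, and length 5 is optimal.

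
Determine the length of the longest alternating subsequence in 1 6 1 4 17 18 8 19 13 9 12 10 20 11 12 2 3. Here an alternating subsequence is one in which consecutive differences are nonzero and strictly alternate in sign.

14

Track the best alternating length ending on an up-step vs a down-step at each position: up/down = 1/1, 2/1, 1/3, 4/3, 4/1, 4/1, 4/5, 6/1, 6/7, 6/7, 8/7, 8/9, 10/1, 10/11, 12/11, 4/13, 14/13.
The maximum over both is 14; one such subsequence is 1, 6, 1, 17, 8, 19, 9, 12, 10, 20, 11, 12, 2, 3.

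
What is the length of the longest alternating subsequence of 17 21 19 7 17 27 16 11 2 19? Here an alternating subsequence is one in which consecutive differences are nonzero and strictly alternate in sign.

Track the best alternating length ending on an up-step vs a down-step at each position: up/down = 1/1, 2/1, 2/3, 1/3, 4/3, 4/1, 4/5, 4/5, 1/5, 6/5.
The maximum over both is 6; one such subsequence is 17, 21, 7, 17, 16, 19.

6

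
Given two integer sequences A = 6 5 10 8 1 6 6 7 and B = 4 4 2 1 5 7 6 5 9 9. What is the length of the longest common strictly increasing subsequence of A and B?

For each value that appears in both, track the longest common increasing run ending there.
The best achievable length is 2; one witness is 1, 7 (A-positions 5,8, B-positions 4,6).

2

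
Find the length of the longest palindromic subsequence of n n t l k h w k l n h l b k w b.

Using dp[i][j] = 2 + dp[i+1][j−1] if the ends match, else max(dp[i+1][j], dp[i][j−1]):
dp[1][16] = 7. A witness is wklhlkw at positions 7,8,9,11,12,14,15.

7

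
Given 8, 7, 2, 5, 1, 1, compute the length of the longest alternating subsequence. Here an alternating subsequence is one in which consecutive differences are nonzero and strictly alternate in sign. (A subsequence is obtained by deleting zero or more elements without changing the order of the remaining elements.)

Track the best alternating length ending on an up-step vs a down-step at each position: up/down = 1/1, 1/2, 1/2, 3/2, 1/4, 1/4.
The maximum over both is 4; one such subsequence is 8, 2, 5, 1.

4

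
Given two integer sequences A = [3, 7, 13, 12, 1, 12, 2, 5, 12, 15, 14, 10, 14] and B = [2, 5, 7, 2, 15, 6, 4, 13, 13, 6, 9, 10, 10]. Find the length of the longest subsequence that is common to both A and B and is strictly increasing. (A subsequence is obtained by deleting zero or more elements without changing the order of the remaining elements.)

For each value that appears in both, track the longest common increasing run ending there.
The best achievable length is 3; one witness is 2, 5, 15 (A-positions 7,8,10, B-positions 1,2,5).

3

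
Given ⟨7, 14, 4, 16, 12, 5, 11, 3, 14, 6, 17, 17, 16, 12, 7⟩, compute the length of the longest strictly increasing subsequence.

One longest increasing subsequence is 4, 5, 11, 14, 17 (positions 3,6,7,9,11), of length 5; no longer one exists.

5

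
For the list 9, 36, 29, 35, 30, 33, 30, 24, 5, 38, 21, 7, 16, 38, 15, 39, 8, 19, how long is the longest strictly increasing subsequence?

6

One longest increasing subsequence is 9, 29, 30, 33, 38, 39 (positions 1,3,5,6,10,16), of length 6; no longer one exists.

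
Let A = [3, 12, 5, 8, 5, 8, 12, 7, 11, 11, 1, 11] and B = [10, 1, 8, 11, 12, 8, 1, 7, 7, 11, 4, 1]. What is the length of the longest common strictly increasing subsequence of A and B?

A longest common strictly increasing subsequence is 8, 11 (length 2); it appears in order in both A and B, and no longer such subsequence exists.

2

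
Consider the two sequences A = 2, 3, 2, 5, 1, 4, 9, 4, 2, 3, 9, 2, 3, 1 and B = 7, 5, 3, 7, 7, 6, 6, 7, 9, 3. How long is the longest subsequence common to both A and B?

4

Backtracking the LCS table gives one alignment: 5 (A4,B2) → 3 (A10,B3) → 9 (A11,B9) → 3 (A13,B10).
So the longest common subsequence has length 4.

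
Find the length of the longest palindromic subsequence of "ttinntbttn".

Using dp[i][j] = 2 + dp[i+1][j−1] if the ends match, else max(dp[i+1][j], dp[i][j−1]):
dp[1][10] = 6. A witness is ttnntt at positions 1,2,4,5,8,9.

6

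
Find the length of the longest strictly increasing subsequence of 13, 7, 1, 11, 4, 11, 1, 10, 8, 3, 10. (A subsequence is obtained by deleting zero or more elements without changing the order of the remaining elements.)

Let dp[i] be the longest increasing subsequence ending at position i. Then dp = [1, 1, 1, 2, 2, 3, 1, 3, 3, 2, 4].
The maximum is 4; one witness is 1, 4, 8, 10 at positions 3,5,9,11.

4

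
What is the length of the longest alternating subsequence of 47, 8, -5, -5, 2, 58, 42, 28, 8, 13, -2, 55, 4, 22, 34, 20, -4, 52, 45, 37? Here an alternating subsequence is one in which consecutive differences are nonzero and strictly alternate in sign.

12

Track the best alternating length ending on an up-step vs a down-step at each position: up/down = 1/1, 1/2, 1/2, 1/2, 3/2, 3/1, 3/4, 3/4, 3/4, 5/4, 3/6, 7/4, 7/8, 9/8, 9/8, 9/10, 3/10, 11/8, 11/12, 11/12.
The maximum over both is 12; one such subsequence is 47, 8, 58, 8, 13, -2, 55, 4, 22, 20, 52, 45.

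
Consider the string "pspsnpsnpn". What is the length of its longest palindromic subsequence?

7

One longest palindromic subsequence is pspnpsp (positions 1,2,3,5,6,7,9); it reads the same forward and backward, and the interval DP gives dp[1][10] = 7.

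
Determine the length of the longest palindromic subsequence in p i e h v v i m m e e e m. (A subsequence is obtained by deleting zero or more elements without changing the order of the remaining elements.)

5

One longest palindromic subsequence is meeem (positions 8,10,11,12,13); it reads the same forward and backward, and the interval DP gives dp[1][13] = 5.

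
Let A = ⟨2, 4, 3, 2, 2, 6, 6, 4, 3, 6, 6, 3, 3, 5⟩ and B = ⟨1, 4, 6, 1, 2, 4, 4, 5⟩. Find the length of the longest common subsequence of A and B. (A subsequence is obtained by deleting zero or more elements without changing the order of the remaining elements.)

A longest common subsequence is 2, 4, 4, 5 (length 4); the LCS DP confirms no longer common subsequence exists.

4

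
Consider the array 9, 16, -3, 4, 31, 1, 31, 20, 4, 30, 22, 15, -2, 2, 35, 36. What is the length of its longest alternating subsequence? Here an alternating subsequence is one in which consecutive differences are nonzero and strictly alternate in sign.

10

Track the best alternating length ending on an up-step vs a down-step at each position: up/down = 1/1, 2/1, 1/3, 4/3, 4/1, 4/5, 6/1, 6/7, 6/7, 8/7, 8/9, 8/9, 4/9, 10/9, 10/1, 10/1.
The maximum over both is 10; one such subsequence is 9, 16, -3, 4, 1, 31, 20, 30, -2, 2.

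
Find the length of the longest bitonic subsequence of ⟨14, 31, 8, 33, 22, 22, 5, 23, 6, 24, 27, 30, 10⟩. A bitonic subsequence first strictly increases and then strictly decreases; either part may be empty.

7

Let inc[i] be the LIS ending at i and dec[i] the longest strictly decreasing subsequence starting at i. inc = [1, 2, 1, 3, 2, 2, 1, 3, 2, 4, 5, 6, 3], dec = [3, 3, 2, 3, 2, 2, 1, 2, 1, 2, 2, 2, 1].
max_i inc[i]+dec[i]−1 = 7, with one witness 14, 22, 23, 24, 27, 30, 10.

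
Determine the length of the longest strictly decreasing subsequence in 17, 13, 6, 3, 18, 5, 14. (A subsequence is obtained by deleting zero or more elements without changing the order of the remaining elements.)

4

Scanning left to right, the best length ending at each element is: 17→1, 13→2, 6→3, 3→4, 18→1, 5→4, 14→2.
So the longest decreasing subsequence has length 4, e.g. 17, 13, 6, 3.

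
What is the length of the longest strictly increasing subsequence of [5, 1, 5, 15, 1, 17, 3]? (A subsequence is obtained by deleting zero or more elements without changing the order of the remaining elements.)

Let dp[i] be the longest increasing subsequence ending at position i. Then dp = [1, 1, 2, 3, 1, 4, 2].
The maximum is 4; one witness is 1, 5, 15, 17 at positions 2,3,4,6.

4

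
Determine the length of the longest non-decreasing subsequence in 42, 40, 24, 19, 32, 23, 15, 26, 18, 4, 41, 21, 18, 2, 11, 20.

4

One longest non-decreasing subsequence is 19, 23, 26, 41 (positions 4,6,8,11), of length 4; no longer one exists.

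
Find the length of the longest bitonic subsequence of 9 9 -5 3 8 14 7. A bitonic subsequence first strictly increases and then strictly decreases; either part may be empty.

5

One longest bitonic subsequence is -5, 3, 8, 14, 7 (positions 3,4,5,6,7): it rises to 14 then falls. Length 5 is optimal.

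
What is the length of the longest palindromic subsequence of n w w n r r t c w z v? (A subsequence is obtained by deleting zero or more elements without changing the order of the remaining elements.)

4

Using dp[i][j] = 2 + dp[i+1][j−1] if the ends match, else max(dp[i+1][j], dp[i][j−1]):
dp[1][11] = 4. A witness is wrrw at positions 3,5,6,9.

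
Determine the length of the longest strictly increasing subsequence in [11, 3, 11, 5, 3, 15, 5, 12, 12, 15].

Scanning left to right, the best length ending at each element is: 11→1, 3→1, 11→2, 5→2, 3→1, 15→3, 5→2, 12→3, 12→3, 15→4.
So the longest increasing subsequence has length 4, e.g. 3, 11, 12, 15.

4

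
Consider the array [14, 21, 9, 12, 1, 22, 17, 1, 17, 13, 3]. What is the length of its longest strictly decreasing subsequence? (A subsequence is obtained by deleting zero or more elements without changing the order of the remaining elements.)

Scanning left to right, the best length ending at each element is: 14→1, 21→1, 9→2, 12→2, 1→3, 22→1, 17→2, 1→3, 17→2, 13→3, 3→4.
So the longest decreasing subsequence has length 4, e.g. 21, 17, 13, 3.

4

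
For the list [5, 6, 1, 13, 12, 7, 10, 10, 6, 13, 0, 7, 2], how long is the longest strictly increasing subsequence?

Let dp[i] be the longest increasing subsequence ending at position i. Then dp = [1, 2, 1, 3, 3, 3, 4, 4, 2, 5, 1, 3, 2].
The maximum is 5; one witness is 5, 6, 7, 10, 13 at positions 1,2,6,7,10.

5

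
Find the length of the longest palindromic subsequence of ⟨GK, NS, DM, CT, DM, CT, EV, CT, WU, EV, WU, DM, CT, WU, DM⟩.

9

One longest palindromic subsequence is DM CT DM WU EV WU DM CT DM (positions 3,4,5,9,10,11,12,13,15); it reads the same forward and backward, and the interval DP gives dp[1][15] = 9.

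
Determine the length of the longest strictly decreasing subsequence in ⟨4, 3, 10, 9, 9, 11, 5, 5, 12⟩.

3

Let dp[i] be the longest decreasing subsequence ending at position i. Then dp = [1, 2, 1, 2, 2, 1, 3, 3, 1].
The maximum is 3; one witness is 10, 9, 5 at positions 3,4,7.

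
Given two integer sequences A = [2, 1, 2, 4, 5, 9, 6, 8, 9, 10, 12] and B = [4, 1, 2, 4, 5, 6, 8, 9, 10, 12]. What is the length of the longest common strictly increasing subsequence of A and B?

A longest common strictly increasing subsequence is 1, 2, 4, 5, 6, 8, 9, 10, 12 (length 9); it appears in order in both A and B, and no longer such subsequence exists.

9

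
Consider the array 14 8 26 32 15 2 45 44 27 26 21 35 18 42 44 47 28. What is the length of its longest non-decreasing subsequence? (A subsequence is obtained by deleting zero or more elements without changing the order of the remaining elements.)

7

One longest non-decreasing subsequence is 14, 26, 32, 35, 42, 44, 47 (positions 1,3,4,12,14,15,16), of length 7; no longer one exists.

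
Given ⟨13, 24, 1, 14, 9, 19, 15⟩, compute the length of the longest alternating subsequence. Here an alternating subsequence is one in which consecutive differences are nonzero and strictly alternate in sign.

A longest alternating subsequence is 13, 24, 1, 14, 9, 19, 15 (positions 1,2,3,4,5,6,7); its 6 consecutive differences strictly alternate in sign, and length 7 is optimal.

7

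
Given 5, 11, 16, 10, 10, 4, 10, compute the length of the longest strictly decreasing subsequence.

3

Scanning left to right, the best length ending at each element is: 5→1, 11→1, 16→1, 10→2, 10→2, 4→3, 10→2.
So the longest decreasing subsequence has length 3, e.g. 11, 10, 4.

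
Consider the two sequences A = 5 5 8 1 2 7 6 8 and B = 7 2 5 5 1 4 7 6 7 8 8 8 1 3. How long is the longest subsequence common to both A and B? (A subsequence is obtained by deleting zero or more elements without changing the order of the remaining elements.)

Backtracking the LCS table gives one alignment: 5 (A1,B3) → 5 (A2,B4) → 1 (A4,B5) → 7 (A6,B7) → 6 (A7,B8) → 8 (A8,B12).
So the longest common subsequence has length 6.

6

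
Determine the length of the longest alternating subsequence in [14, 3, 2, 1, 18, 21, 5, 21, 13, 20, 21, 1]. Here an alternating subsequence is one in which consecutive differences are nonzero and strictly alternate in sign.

8

A longest alternating subsequence is 14, 3, 18, 5, 21, 13, 20, 1 (positions 1,2,5,7,8,9,10,12); its 7 consecutive differences strictly alternate in sign, and length 8 is optimal.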